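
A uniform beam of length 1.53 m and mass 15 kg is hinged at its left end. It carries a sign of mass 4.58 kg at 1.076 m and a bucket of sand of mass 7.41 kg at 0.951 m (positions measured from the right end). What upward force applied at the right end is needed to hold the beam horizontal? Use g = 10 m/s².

F ≈ 117 N

Taking torques about the left end:
Beam weight: 15 × 10 = 150 N down at 0.765 m → arm 0.765 m, τ = 150 × 0.765 = 114.8 N·m clockwise.
Sign: 4.58 × 10 = 45.8 N down at 1.076 m → arm 0.454 m, τ = 45.8 × 0.454 = 20.79 N·m clockwise.
Bucket of sand: 7.41 × 10 = 74.1 N down at 0.951 m → arm 0.579 m, τ = 74.1 × 0.579 = 42.9 N·m clockwise.
Net moment of the loads = 178.5 N·m clockwise.
The upward force F acts at the right end, arm 1.53 m, giving F × 1.53 counterclockwise.
Balancing moments: F × 1.53 = 178.5, giving F = 178.5 / 1.53 = 117 N.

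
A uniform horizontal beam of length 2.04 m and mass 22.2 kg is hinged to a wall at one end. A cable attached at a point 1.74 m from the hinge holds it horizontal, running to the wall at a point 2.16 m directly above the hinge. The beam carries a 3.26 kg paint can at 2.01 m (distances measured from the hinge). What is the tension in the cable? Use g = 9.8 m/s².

T ≈ 211 N

Choose the hinge as the axis so the unknown hinge reaction has zero arm there.
Beam weight: 22.2 × 9.8 = 217.6 N down at 1.02 m → arm 1.02 m, τ = 217.6 × 1.02 = 222 N·m clockwise.
Paint can: 3.26 × 9.8 = 31.95 N down at 2.01 m → arm 2.01 m, τ = 31.95 × 2.01 = 64.22 N·m clockwise.
Total clockwise load moment = 286.2 N·m.
The cable tension T acts at 1.74 m; only its component perpendicular to the beam, T sinθ, produces torque. sinθ = h/√(h²+d²) = 2.16/√(2.16²+1.74²) = 0.7788.
For rotational equilibrium, T × 1.74 × 0.7788 = 286.2, so T = 286.2 / 1.355 = 211 N.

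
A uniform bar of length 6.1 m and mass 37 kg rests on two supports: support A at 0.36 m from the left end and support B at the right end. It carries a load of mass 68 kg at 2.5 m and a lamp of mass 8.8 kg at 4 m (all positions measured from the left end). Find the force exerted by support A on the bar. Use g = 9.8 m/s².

R_A ≈ 642 N

About support B:
Beam weight: 37 × 9.8 = 362.6 N down at 3.05 m → arm 3.05 m, τ = 362.6 × 3.05 = 1106 N·m counterclockwise.
Load: 68 × 9.8 = 666.4 N down at 2.5 m → arm 3.6 m, τ = 666.4 × 3.6 = 2399 N·m counterclockwise.
Lamp: 8.8 × 9.8 = 86.24 N down at 4 m → arm 2.1 m, τ = 86.24 × 2.1 = 181.1 N·m counterclockwise.
Net load moment about support B = 3686 N·m counterclockwise.
Reaction R at support A is upward at 0.36 m, arm 5.74 m → moment R × 5.74 clockwise.
Στ = 0 ⇒ R × 5.74 = 3686 ⇒ R = 642 N.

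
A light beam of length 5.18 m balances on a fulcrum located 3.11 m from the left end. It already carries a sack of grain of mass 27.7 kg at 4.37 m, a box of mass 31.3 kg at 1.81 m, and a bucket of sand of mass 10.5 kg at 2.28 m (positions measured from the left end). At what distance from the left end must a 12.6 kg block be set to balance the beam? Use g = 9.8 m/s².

Choose the fulcrum (at 3.11 m from the left end) as the axis so the support reaction has zero arm there.
Sack of grain: 27.7 × 9.8 = 271.5 N down at 4.37 m → arm 1.26 m, τ = 271.5 × 1.26 = 342.1 N·m clockwise.
Box: 31.3 × 9.8 = 306.7 N down at 1.81 m → arm 1.3 m, τ = 306.7 × 1.3 = 398.7 N·m counterclockwise.
Bucket of sand: 10.5 × 9.8 = 102.9 N down at 2.28 m → arm 0.83 m, τ = 102.9 × 0.83 = 85.41 N·m counterclockwise.
Net moment of existing loads = 142 N·m counterclockwise.
The block weighs 12.6 × 9.8 = 123.5 N and must supply an equal clockwise moment, so its lever arm about the fulcrum is 142 / 123.5 = 1.15 m.
That puts it at 3.11 + 1.15 = 4.26 m from the left end.

x ≈ 4.26 m from the left end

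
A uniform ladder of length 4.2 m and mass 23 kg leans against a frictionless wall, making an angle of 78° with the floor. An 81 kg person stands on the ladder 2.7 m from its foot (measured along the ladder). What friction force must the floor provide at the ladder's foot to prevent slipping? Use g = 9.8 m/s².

f ≈ 132 N

Taking torques about the foot of the ladder:
Ladder weight 23×9.8 = 225.4 N acts at 2.1 m along the ladder; its horizontal arm is 2.1·cos78° = 0.4366 m → τ = 98.41 N·m clockwise.
Person: 81×9.8 = 793.8 N at 2.7 m → arm 0.5614 m → τ = 445.6 N·m clockwise.
Wall normal N acts horizontally at the top; its moment arm is the height L sinθ = 4.2·sin78° = 4.108 m, counterclockwise.
Setting net torque to zero: N × 4.108 = 544 → N = 132 N.
ΣFx = 0: friction at the foot balances the wall's push, so f = N_wall = 132 N.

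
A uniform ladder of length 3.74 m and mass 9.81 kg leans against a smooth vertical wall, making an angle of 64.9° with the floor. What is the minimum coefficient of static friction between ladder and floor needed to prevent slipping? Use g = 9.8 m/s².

Taking torques about the foot of the ladder:
Ladder weight 9.81×9.8 = 96.14 N acts at 1.87 m along the ladder; its horizontal arm is 1.87·cos64.9° = 0.7933 m → τ = 76.27 N·m clockwise.
Wall normal N acts horizontally at the top; its moment arm is the height L sinθ = 3.74·sin64.9° = 3.387 m, counterclockwise.
For rotational equilibrium, N × 3.387 = 76.27, so N = 22.52 N.
ΣFx = 0 ⇒ f = N_wall = 22.52 N. ΣFy = 0 ⇒ N_floor = 96.14 N.
μ_min = f / N_floor = 22.52 / 96.14 = 0.234.

μ_min ≈ 0.234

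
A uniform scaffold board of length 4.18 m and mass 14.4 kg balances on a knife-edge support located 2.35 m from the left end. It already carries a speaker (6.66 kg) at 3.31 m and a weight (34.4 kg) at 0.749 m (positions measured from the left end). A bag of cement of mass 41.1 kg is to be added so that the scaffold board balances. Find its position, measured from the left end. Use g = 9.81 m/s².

Taking torques about the knife-edge support (at 2.35 m from the left end):
Beam weight: 14.4 × 9.81 = 141.3 N down at 2.09 m → arm 0.26 m, τ = 141.3 × 0.26 = 36.74 N·m counterclockwise.
Speaker: 6.66 × 9.81 = 65.33 N down at 3.31 m → arm 0.96 m, τ = 65.33 × 0.96 = 62.72 N·m clockwise.
Weight: 34.4 × 9.81 = 337.5 N down at 0.749 m → arm 1.601 m, τ = 337.5 × 1.601 = 540.3 N·m counterclockwise.
Net moment of existing loads = 514.3 N·m counterclockwise.
The bag of cement weighs 41.1 × 9.81 = 403.2 N and must supply an equal clockwise moment, so its lever arm about the knife-edge support is 514.3 / 403.2 = 1.28 m.
That puts it at 2.35 + 1.28 = 3.63 m from the left end.

x ≈ 3.63 m from the left end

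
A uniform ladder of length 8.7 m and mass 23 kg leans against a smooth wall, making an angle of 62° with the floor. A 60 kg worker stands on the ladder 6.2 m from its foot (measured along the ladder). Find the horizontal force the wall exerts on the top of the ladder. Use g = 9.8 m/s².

N_wall ≈ 283 N

Choose the foot of the ladder as the axis so the floor normal and friction both act there and drop out.
Ladder weight 23×9.8 = 225.4 N acts at 4.35 m along the ladder; its horizontal arm is 4.35·cos62° = 2.042 m → τ = 460.3 N·m clockwise.
Worker: 60×9.8 = 588 N at 6.2 m → arm 2.911 m → τ = 1712 N·m clockwise.
Wall normal N acts horizontally at the top; its moment arm is the height L sinθ = 8.7·sin62° = 7.682 m, counterclockwise.
Στ = 0 ⇒ N × 7.682 = 2172 ⇒ N = 283 N.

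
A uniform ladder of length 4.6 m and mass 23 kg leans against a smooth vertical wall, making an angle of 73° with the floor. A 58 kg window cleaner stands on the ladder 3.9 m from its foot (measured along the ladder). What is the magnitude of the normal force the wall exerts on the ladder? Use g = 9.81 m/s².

Take moments about the foot of the ladder.
Ladder weight 23×9.81 = 225.6 N acts at 2.3 m along the ladder; its horizontal arm is 2.3·cos73° = 0.6725 m → τ = 151.7 N·m clockwise.
Window cleaner: 58×9.81 = 569 N at 3.9 m → arm 1.14 m → τ = 648.7 N·m clockwise.
Wall normal N acts horizontally at the top; its moment arm is the height L sinθ = 4.6·sin73° = 4.399 m, counterclockwise.
Setting net torque to zero: N × 4.399 = 800.4 → N = 182 N.

N_wall ≈ 182 N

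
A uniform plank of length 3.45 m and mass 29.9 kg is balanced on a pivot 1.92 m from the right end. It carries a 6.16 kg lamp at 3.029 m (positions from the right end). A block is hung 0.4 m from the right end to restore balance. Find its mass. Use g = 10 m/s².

Sum moments about the pivot (at 1.92 m from the right end) (the support reaction has zero arm there).
Beam weight: 29.9 × 10 = 299 N down at 1.725 m → arm 0.195 m, τ = 299 × 0.195 = 58.3 N·m clockwise.
Lamp: 6.16 × 10 = 61.6 N down at 3.029 m → arm 1.109 m, τ = 61.6 × 1.109 = 68.31 N·m counterclockwise.
Net moment of known loads = 10.01 N·m counterclockwise.
An unknown mass m at 0.4 m has arm 1.52 m; its moment is m·g·1.52 clockwise.
Setting net torque to zero: m × 10 × 1.52 = 10.01 → m = 10.01 / (10 × 1.52) = 0.659 kg.

m ≈ 0.659 kg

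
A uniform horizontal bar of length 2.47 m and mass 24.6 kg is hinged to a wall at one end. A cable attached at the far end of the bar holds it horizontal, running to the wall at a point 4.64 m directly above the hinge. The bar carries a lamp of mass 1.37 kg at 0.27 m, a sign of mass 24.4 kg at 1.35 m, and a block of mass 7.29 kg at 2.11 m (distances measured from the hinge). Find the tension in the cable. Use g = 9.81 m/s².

T ≈ 356 N

About the hinge:
Beam weight: 24.6 × 9.81 = 241.3 N down at 1.235 m → arm 1.235 m, τ = 241.3 × 1.235 = 298 N·m clockwise.
Lamp: 1.37 × 9.81 = 13.44 N down at 0.27 m → arm 0.27 m, τ = 13.44 × 0.27 = 3.629 N·m clockwise.
Sign: 24.4 × 9.81 = 239.4 N down at 1.35 m → arm 1.35 m, τ = 239.4 × 1.35 = 323.2 N·m clockwise.
Block: 7.29 × 9.81 = 71.51 N down at 2.11 m → arm 2.11 m, τ = 71.51 × 2.11 = 150.9 N·m clockwise.
Total clockwise load moment = 775.7 N·m.
The cable tension T acts at 2.47 m; only its component perpendicular to the bar, T sinθ, produces torque. sinθ = h/√(h²+d²) = 4.64/√(4.64²+2.47²) = 0.8827.
Balancing moments: T × 2.47 × 0.8827 = 775.7, giving T = 775.7 / 2.18 = 356 N.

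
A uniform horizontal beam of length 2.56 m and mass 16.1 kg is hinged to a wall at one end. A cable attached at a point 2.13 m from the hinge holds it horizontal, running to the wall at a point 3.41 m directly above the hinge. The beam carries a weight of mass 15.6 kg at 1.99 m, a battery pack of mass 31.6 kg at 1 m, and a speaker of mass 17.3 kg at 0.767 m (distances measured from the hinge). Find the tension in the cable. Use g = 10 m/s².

T ≈ 534 N

Taking torques about the hinge:
Beam weight: 16.1 × 10 = 161 N down at 1.28 m → arm 1.28 m, τ = 161 × 1.28 = 206.1 N·m clockwise.
Weight: 15.6 × 10 = 156 N down at 1.99 m → arm 1.99 m, τ = 156 × 1.99 = 310.4 N·m clockwise.
Battery pack: 31.6 × 10 = 316 N down at 1 m → arm 1 m, τ = 316 × 1 = 316 N·m clockwise.
Speaker: 17.3 × 10 = 173 N down at 0.767 m → arm 0.767 m, τ = 173 × 0.767 = 132.7 N·m clockwise.
Total clockwise load moment = 965.2 N·m.
The cable tension T acts at 2.13 m; only its component perpendicular to the beam, T sinθ, produces torque. sinθ = h/√(h²+d²) = 3.41/√(3.41²+2.13²) = 0.8481.
Balancing moments: T × 2.13 × 0.8481 = 965.2, giving T = 965.2 / 1.806 = 534 N.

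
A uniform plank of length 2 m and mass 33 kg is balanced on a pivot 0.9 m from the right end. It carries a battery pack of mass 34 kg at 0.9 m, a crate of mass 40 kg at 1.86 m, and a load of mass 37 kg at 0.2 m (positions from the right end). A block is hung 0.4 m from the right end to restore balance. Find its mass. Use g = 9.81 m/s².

Taking torques about the pivot (at 0.9 m from the right end):
Beam weight: 33 × 9.81 = 323.7 N down at 1 m → arm 0.1 m, τ = 323.7 × 0.1 = 32.37 N·m counterclockwise.
Battery pack: acts at the pivot, moment arm 0 → no torque.
Crate: 40 × 9.81 = 392.4 N down at 1.86 m → arm 0.96 m, τ = 392.4 × 0.96 = 376.7 N·m counterclockwise.
Load: 37 × 9.81 = 363 N down at 0.2 m → arm 0.7 m, τ = 363 × 0.7 = 254.1 N·m clockwise.
Net moment of known loads = 155 N·m counterclockwise.
An unknown mass m at 0.4 m has arm 0.5 m; its moment is m·g·0.5 clockwise.
Balancing moments: m × 9.81 × 0.5 = 155, giving m = 155 / (9.81 × 0.5) = 31.6 kg.

m ≈ 31.6 kg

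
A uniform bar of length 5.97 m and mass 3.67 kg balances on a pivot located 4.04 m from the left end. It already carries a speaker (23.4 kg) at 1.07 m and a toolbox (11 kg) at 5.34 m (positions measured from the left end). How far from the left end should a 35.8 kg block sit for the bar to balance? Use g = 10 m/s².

x ≈ 5.69 m from the left end

About the pivot (at 4.04 m from the left end):
Beam weight: 3.67 × 10 = 36.7 N down at 2.985 m → arm 1.055 m, τ = 36.7 × 1.055 = 38.72 N·m counterclockwise.
Speaker: 23.4 × 10 = 234 N down at 1.07 m → arm 2.97 m, τ = 234 × 2.97 = 695 N·m counterclockwise.
Toolbox: 11 × 10 = 110 N down at 5.34 m → arm 1.3 m, τ = 110 × 1.3 = 143 N·m clockwise.
Net moment of existing loads = 590.7 N·m counterclockwise.
The block weighs 35.8 × 10 = 358 N and must supply an equal clockwise moment, so its lever arm about the pivot is 590.7 / 358 = 1.65 m.
That puts it at 4.04 + 1.65 = 5.69 m from the left end.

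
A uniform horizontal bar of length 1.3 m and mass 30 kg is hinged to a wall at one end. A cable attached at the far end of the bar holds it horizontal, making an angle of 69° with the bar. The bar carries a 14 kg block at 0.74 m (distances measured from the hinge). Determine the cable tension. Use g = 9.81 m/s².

Choose the hinge as the axis so the unknown hinge reaction has zero arm there.
Beam weight: 30 × 9.81 = 294.3 N down at 0.65 m → arm 0.65 m, τ = 294.3 × 0.65 = 191.3 N·m clockwise.
Block: 14 × 9.81 = 137.3 N down at 0.74 m → arm 0.74 m, τ = 137.3 × 0.74 = 101.6 N·m clockwise.
Total clockwise load moment = 292.9 N·m.
The cable tension T acts at 1.3 m; only its component perpendicular to the bar, T sinθ, produces torque. sin 69° = 0.9336.
Στ = 0 ⇒ T × 1.3 × 0.9336 = 292.9 ⇒ T = 292.9 / 1.214 = 241 N.

T ≈ 241 N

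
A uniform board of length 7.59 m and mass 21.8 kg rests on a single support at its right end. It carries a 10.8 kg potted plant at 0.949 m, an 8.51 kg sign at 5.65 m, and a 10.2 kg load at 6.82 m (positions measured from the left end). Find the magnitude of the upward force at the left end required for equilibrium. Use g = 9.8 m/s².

F ≈ 231 N

Taking torques about the right end:
Beam weight: 21.8 × 9.8 = 213.6 N down at 3.795 m → arm 3.795 m, τ = 213.6 × 3.795 = 810.6 N·m counterclockwise.
Potted plant: 10.8 × 9.8 = 105.8 N down at 0.949 m → arm 6.641 m, τ = 105.8 × 6.641 = 702.6 N·m counterclockwise.
Sign: 8.51 × 9.8 = 83.4 N down at 5.65 m → arm 1.94 m, τ = 83.4 × 1.94 = 161.8 N·m counterclockwise.
Load: 10.2 × 9.8 = 99.96 N down at 6.82 m → arm 0.77 m, τ = 99.96 × 0.77 = 76.97 N·m counterclockwise.
Net moment of the loads = 1752 N·m counterclockwise.
The upward force F acts at the left end, arm 7.59 m, giving F × 7.59 clockwise.
Setting net torque to zero: F × 7.59 = 1752 → F = 1752 / 7.59 = 231 N.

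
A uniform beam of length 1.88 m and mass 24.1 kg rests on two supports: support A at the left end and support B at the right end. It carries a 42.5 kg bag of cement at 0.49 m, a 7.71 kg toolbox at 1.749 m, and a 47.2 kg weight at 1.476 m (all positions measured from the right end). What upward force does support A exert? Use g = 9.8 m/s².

Choose support B as the axis so its reaction then has zero moment arm.
Beam weight: 24.1 × 9.8 = 236.2 N down at 0.94 m → arm 0.94 m, τ = 236.2 × 0.94 = 222 N·m counterclockwise.
Bag of cement: 42.5 × 9.8 = 416.5 N down at 0.49 m → arm 0.49 m, τ = 416.5 × 0.49 = 204.1 N·m counterclockwise.
Toolbox: 7.71 × 9.8 = 75.56 N down at 1.749 m → arm 1.749 m, τ = 75.56 × 1.749 = 132.2 N·m counterclockwise.
Weight: 47.2 × 9.8 = 462.6 N down at 1.476 m → arm 1.476 m, τ = 462.6 × 1.476 = 682.8 N·m counterclockwise.
Net load moment about support B = 1241 N·m counterclockwise.
Reaction R at support A is upward at 1.88 m, arm 1.88 m → moment R × 1.88 clockwise.
Balancing moments: R × 1.88 = 1241, giving R = 660 N.

R_A ≈ 660 N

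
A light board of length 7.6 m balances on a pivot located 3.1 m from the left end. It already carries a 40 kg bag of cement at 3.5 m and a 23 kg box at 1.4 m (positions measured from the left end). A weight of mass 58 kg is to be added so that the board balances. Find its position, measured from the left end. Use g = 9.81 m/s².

Choose the pivot (at 3.1 m from the left end) as the axis so the support reaction has zero arm there.
Bag of cement: 40 × 9.81 = 392.4 N down at 3.5 m → arm 0.4 m, τ = 392.4 × 0.4 = 157 N·m clockwise.
Box: 23 × 9.81 = 225.6 N down at 1.4 m → arm 1.7 m, τ = 225.6 × 1.7 = 383.5 N·m counterclockwise.
Net moment of existing loads = 226.5 N·m counterclockwise.
The weight weighs 58 × 9.81 = 569 N and must supply an equal clockwise moment, so its lever arm about the pivot is 226.5 / 569 = 0.398 m.
That puts it at 3.1 + 0.398 = 3.5 m from the left end.

x ≈ 3.5 m from the left end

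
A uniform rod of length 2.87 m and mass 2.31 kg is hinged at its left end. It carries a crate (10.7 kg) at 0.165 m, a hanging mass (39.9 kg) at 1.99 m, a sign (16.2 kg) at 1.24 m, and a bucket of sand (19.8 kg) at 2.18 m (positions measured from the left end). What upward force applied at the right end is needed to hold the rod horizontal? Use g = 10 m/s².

Taking torques about the left end:
Beam weight: 2.31 × 10 = 23.1 N down at 1.435 m → arm 1.435 m, τ = 23.1 × 1.435 = 33.15 N·m clockwise.
Crate: 10.7 × 10 = 107 N down at 0.165 m → arm 0.165 m, τ = 107 × 0.165 = 17.66 N·m clockwise.
Hanging mass: 39.9 × 10 = 399 N down at 1.99 m → arm 1.99 m, τ = 399 × 1.99 = 794 N·m clockwise.
Sign: 16.2 × 10 = 162 N down at 1.24 m → arm 1.24 m, τ = 162 × 1.24 = 200.9 N·m clockwise.
Bucket of sand: 19.8 × 10 = 198 N down at 2.18 m → arm 2.18 m, τ = 198 × 2.18 = 431.6 N·m clockwise.
Net moment of the loads = 1477 N·m clockwise.
The upward force F acts at the right end, arm 2.87 m, giving F × 2.87 counterclockwise.
For rotational equilibrium, F × 2.87 = 1477, so F = 1477 / 2.87 = 515 N.

F ≈ 515 N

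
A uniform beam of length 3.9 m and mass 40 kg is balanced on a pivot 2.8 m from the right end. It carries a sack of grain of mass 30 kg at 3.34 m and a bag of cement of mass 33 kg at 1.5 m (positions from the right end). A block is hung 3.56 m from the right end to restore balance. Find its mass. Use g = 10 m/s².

m ≈ 79.9 kg

Choose the pivot (at 2.8 m from the right end) as the axis so the support reaction has zero arm there.
Beam weight: 40 × 10 = 400 N down at 1.95 m → arm 0.85 m, τ = 400 × 0.85 = 340 N·m clockwise.
Sack of grain: 30 × 10 = 300 N down at 3.34 m → arm 0.54 m, τ = 300 × 0.54 = 162 N·m counterclockwise.
Bag of cement: 33 × 10 = 330 N down at 1.5 m → arm 1.3 m, τ = 330 × 1.3 = 429 N·m clockwise.
Net moment of known loads = 607 N·m clockwise.
An unknown mass m at 3.56 m has arm 0.76 m; its moment is m·g·0.76 counterclockwise.
Στ = 0 ⇒ m × 10 × 0.76 = 607 ⇒ m = 607 / (10 × 0.76) = 79.9 kg.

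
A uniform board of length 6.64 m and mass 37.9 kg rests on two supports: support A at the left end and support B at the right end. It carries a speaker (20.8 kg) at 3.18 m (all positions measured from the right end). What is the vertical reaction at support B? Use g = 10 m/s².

R_B ≈ 298 N

Taking torques about support A:
Beam weight: 37.9 × 10 = 379 N down at 3.32 m → arm 3.32 m, τ = 379 × 3.32 = 1258 N·m clockwise.
Speaker: 20.8 × 10 = 208 N down at 3.18 m → arm 3.46 m, τ = 208 × 3.46 = 719.7 N·m clockwise.
Net load moment about support A = 1978 N·m clockwise.
Reaction R at support B is upward at 0 m, arm 6.64 m → moment R × 6.64 counterclockwise.
Balancing moments: R × 6.64 = 1978, giving R = 298 N.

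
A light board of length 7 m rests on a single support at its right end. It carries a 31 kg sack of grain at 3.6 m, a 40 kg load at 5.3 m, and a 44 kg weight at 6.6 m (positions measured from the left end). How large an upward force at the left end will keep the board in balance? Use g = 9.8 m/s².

F ≈ 267 N

Taking torques about the right end:
Sack of grain: 31 × 9.8 = 303.8 N down at 3.6 m → arm 3.4 m, τ = 303.8 × 3.4 = 1033 N·m counterclockwise.
Load: 40 × 9.8 = 392 N down at 5.3 m → arm 1.7 m, τ = 392 × 1.7 = 666.4 N·m counterclockwise.
Weight: 44 × 9.8 = 431.2 N down at 6.6 m → arm 0.4 m, τ = 431.2 × 0.4 = 172.5 N·m counterclockwise.
Net moment of the loads = 1872 N·m counterclockwise.
The upward force F acts at the left end, arm 7 m, giving F × 7 clockwise.
Setting net torque to zero: F × 7 = 1872 → F = 1872 / 7 = 267 N.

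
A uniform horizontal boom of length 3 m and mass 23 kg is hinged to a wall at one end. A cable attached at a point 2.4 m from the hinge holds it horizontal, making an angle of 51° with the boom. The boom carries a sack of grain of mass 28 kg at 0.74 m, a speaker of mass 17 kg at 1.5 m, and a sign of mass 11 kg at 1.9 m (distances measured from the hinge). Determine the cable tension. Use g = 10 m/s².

T ≈ 545 N

Sum moments about the hinge (the unknown hinge reaction has zero arm there).
Beam weight: 23 × 10 = 230 N down at 1.5 m → arm 1.5 m, τ = 230 × 1.5 = 345 N·m clockwise.
Sack of grain: 28 × 10 = 280 N down at 0.74 m → arm 0.74 m, τ = 280 × 0.74 = 207.2 N·m clockwise.
Speaker: 17 × 10 = 170 N down at 1.5 m → arm 1.5 m, τ = 170 × 1.5 = 255 N·m clockwise.
Sign: 11 × 10 = 110 N down at 1.9 m → arm 1.9 m, τ = 110 × 1.9 = 209 N·m clockwise.
Total clockwise load moment = 1016 N·m.
The cable tension T acts at 2.4 m; only its component perpendicular to the boom, T sinθ, produces torque. sin 51° = 0.7771.
Balancing moments: T × 2.4 × 0.7771 = 1016, giving T = 1016 / 1.865 = 545 N.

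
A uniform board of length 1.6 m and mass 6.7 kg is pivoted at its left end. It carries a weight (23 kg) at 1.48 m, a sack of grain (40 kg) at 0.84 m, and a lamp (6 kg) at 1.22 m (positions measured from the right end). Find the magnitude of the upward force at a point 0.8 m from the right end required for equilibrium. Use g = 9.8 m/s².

F ≈ 500 N

Choose the left end as the axis so the unknown pivot reaction has zero arm there.
Beam weight: 6.7 × 9.8 = 65.66 N down at 0.8 m → arm 0.8 m, τ = 65.66 × 0.8 = 52.53 N·m clockwise.
Weight: 23 × 9.8 = 225.4 N down at 1.48 m → arm 0.12 m, τ = 225.4 × 0.12 = 27.05 N·m clockwise.
Sack of grain: 40 × 9.8 = 392 N down at 0.84 m → arm 0.76 m, τ = 392 × 0.76 = 297.9 N·m clockwise.
Lamp: 6 × 9.8 = 58.8 N down at 1.22 m → arm 0.38 m, τ = 58.8 × 0.38 = 22.34 N·m clockwise.
Net moment of the loads = 399.8 N·m clockwise.
The upward force F acts at a point 0.8 m from the right end, arm 0.8 m, giving F × 0.8 counterclockwise.
Balancing moments: F × 0.8 = 399.8, giving F = 399.8 / 0.8 = 500 N.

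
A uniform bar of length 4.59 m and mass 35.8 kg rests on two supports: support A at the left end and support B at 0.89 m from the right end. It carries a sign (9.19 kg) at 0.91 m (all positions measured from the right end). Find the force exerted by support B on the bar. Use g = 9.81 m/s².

R_B ≈ 308 N

Choose support A as the axis so its reaction then has zero moment arm.
Beam weight: 35.8 × 9.81 = 351.2 N down at 2.295 m → arm 2.295 m, τ = 351.2 × 2.295 = 806 N·m clockwise.
Sign: 9.19 × 9.81 = 90.15 N down at 0.91 m → arm 3.68 m, τ = 90.15 × 3.68 = 331.8 N·m clockwise.
Net load moment about support A = 1138 N·m clockwise.
Reaction R at support B is upward at 0.89 m, arm 3.7 m → moment R × 3.7 counterclockwise.
For rotational equilibrium, R × 3.7 = 1138, so R = 308 N.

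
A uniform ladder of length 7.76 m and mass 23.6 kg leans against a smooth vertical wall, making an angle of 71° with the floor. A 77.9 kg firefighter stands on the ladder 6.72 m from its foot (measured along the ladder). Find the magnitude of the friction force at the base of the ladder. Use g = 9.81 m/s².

f ≈ 268 N

Choose the foot of the ladder as the axis so the floor normal and friction both act there and drop out.
Ladder weight 23.6×9.81 = 231.5 N acts at 3.88 m along the ladder; its horizontal arm is 3.88·cos71° = 1.263 m → τ = 292.4 N·m clockwise.
Firefighter: 77.9×9.81 = 764.2 N at 6.72 m → arm 2.188 m → τ = 1672 N·m clockwise.
Wall normal N acts horizontally at the top; its moment arm is the height L sinθ = 7.76·sin71° = 7.337 m, counterclockwise.
For rotational equilibrium, N × 7.337 = 1964, so N = 268 N.
ΣFx = 0: friction at the foot balances the wall's push, so f = N_wall = 268 N.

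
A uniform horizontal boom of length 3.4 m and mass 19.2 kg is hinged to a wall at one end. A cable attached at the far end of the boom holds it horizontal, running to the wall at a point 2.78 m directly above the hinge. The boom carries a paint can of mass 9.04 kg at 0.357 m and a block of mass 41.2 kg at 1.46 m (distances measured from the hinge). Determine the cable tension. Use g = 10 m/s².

T ≈ 446 N

About the hinge:
Beam weight: 19.2 × 10 = 192 N down at 1.7 m → arm 1.7 m, τ = 192 × 1.7 = 326.4 N·m clockwise.
Paint can: 9.04 × 10 = 90.4 N down at 0.357 m → arm 0.357 m, τ = 90.4 × 0.357 = 32.27 N·m clockwise.
Block: 41.2 × 10 = 412 N down at 1.46 m → arm 1.46 m, τ = 412 × 1.46 = 601.5 N·m clockwise.
Total clockwise load moment = 960.2 N·m.
The cable tension T acts at 3.4 m; only its component perpendicular to the boom, T sinθ, produces torque. sinθ = h/√(h²+d²) = 2.78/√(2.78²+3.4²) = 0.633.
Στ = 0 ⇒ T × 3.4 × 0.633 = 960.2 ⇒ T = 960.2 / 2.152 = 446 N.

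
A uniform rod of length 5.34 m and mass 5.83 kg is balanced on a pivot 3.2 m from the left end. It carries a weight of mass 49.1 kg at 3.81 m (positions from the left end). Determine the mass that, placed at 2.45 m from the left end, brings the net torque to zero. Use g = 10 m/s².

m ≈ 35.8 kg

About the pivot (at 3.2 m from the left end):
Beam weight: 5.83 × 10 = 58.3 N down at 2.67 m → arm 0.53 m, τ = 58.3 × 0.53 = 30.9 N·m counterclockwise.
Weight: 49.1 × 10 = 491 N down at 3.81 m → arm 0.61 m, τ = 491 × 0.61 = 299.5 N·m clockwise.
Net moment of known loads = 268.6 N·m clockwise.
An unknown mass m at 2.45 m has arm 0.75 m; its moment is m·g·0.75 counterclockwise.
Setting net torque to zero: m × 10 × 0.75 = 268.6 → m = 268.6 / (10 × 0.75) = 35.8 kg.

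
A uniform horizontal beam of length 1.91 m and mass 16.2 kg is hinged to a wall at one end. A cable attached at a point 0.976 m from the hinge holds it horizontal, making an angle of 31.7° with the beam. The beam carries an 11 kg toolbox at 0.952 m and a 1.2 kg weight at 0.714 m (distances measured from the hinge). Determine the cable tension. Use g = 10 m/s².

T ≈ 523 N

About the hinge:
Beam weight: 16.2 × 10 = 162 N down at 0.955 m → arm 0.955 m, τ = 162 × 0.955 = 154.7 N·m clockwise.
Toolbox: 11 × 10 = 110 N down at 0.952 m → arm 0.952 m, τ = 110 × 0.952 = 104.7 N·m clockwise.
Weight: 1.2 × 10 = 12 N down at 0.714 m → arm 0.714 m, τ = 12 × 0.714 = 8.568 N·m clockwise.
Total clockwise load moment = 268 N·m.
The cable tension T acts at 0.976 m; only its component perpendicular to the beam, T sinθ, produces torque. sin 31.7° = 0.5255.
Setting net torque to zero: T × 0.976 × 0.5255 = 268 → T = 268 / 0.5129 = 523 N.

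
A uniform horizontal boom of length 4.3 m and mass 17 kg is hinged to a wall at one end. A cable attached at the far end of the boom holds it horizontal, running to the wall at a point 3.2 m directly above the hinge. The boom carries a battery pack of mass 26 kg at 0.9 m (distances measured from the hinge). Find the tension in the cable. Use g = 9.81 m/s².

Take moments about the hinge.
Beam weight: 17 × 9.81 = 166.8 N down at 2.15 m → arm 2.15 m, τ = 166.8 × 2.15 = 358.6 N·m clockwise.
Battery pack: 26 × 9.81 = 255.1 N down at 0.9 m → arm 0.9 m, τ = 255.1 × 0.9 = 229.6 N·m clockwise.
Total clockwise load moment = 588.2 N·m.
The cable tension T acts at 4.3 m; only its component perpendicular to the boom, T sinθ, produces torque. sinθ = h/√(h²+d²) = 3.2/√(3.2²+4.3²) = 0.597.
Setting net torque to zero: T × 4.3 × 0.597 = 588.2 → T = 588.2 / 2.567 = 229 N.

T ≈ 229 N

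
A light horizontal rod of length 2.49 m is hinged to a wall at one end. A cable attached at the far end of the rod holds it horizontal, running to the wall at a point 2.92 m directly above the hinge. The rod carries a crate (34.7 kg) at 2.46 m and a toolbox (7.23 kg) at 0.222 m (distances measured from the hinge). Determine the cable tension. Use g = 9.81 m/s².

Sum moments about the hinge (the unknown hinge reaction has zero arm there).
Crate: 34.7 × 9.81 = 340.4 N down at 2.46 m → arm 2.46 m, τ = 340.4 × 2.46 = 837.4 N·m clockwise.
Toolbox: 7.23 × 9.81 = 70.93 N down at 0.222 m → arm 0.222 m, τ = 70.93 × 0.222 = 15.75 N·m clockwise.
Total clockwise load moment = 853.1 N·m.
The cable tension T acts at 2.49 m; only its component perpendicular to the rod, T sinθ, produces torque. sinθ = h/√(h²+d²) = 2.92/√(2.92²+2.49²) = 0.7609.
Στ = 0 ⇒ T × 2.49 × 0.7609 = 853.1 ⇒ T = 853.1 / 1.895 = 450 N.

T ≈ 450 N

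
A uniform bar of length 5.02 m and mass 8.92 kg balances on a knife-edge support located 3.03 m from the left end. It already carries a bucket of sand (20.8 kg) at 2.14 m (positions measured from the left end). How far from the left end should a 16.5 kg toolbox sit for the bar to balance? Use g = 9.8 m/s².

x ≈ 4.43 m from the left end

About the knife-edge support (at 3.03 m from the left end):
Beam weight: 8.92 × 9.8 = 87.42 N down at 2.51 m → arm 0.52 m, τ = 87.42 × 0.52 = 45.46 N·m counterclockwise.
Bucket of sand: 20.8 × 9.8 = 203.8 N down at 2.14 m → arm 0.89 m, τ = 203.8 × 0.89 = 181.4 N·m counterclockwise.
Net moment of existing loads = 226.9 N·m counterclockwise.
The toolbox weighs 16.5 × 9.8 = 161.7 N and must supply an equal clockwise moment, so its lever arm about the knife-edge support is 226.9 / 161.7 = 1.4 m.
That puts it at 3.03 + 1.4 = 4.43 m from the left end.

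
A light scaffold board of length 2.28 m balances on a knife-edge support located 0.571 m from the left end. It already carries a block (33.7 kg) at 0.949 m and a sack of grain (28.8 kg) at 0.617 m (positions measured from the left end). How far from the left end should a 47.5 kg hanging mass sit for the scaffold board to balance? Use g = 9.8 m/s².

x ≈ 0.275 m from the left end

Take moments about the knife-edge support (at 0.571 m from the left end).
Block: 33.7 × 9.8 = 330.3 N down at 0.949 m → arm 0.378 m, τ = 330.3 × 0.378 = 124.9 N·m clockwise.
Sack of grain: 28.8 × 9.8 = 282.2 N down at 0.617 m → arm 0.046 m, τ = 282.2 × 0.046 = 12.98 N·m clockwise.
Net moment of existing loads = 137.9 N·m clockwise.
The hanging mass weighs 47.5 × 9.8 = 465.5 N and must supply an equal counterclockwise moment, so its lever arm about the knife-edge support is 137.9 / 465.5 = 0.296 m.
That puts it at 0.571 − 0.296 = 0.275 m from the left end.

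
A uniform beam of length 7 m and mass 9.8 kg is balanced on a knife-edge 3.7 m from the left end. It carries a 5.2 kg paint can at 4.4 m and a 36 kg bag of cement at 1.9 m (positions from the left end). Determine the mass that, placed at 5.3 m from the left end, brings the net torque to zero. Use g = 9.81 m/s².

m ≈ 39.5 kg

About the knife-edge (at 3.7 m from the left end):
Beam weight: 9.8 × 9.81 = 96.14 N down at 3.5 m → arm 0.2 m, τ = 96.14 × 0.2 = 19.23 N·m counterclockwise.
Paint can: 5.2 × 9.81 = 51.01 N down at 4.4 m → arm 0.7 m, τ = 51.01 × 0.7 = 35.71 N·m clockwise.
Bag of cement: 36 × 9.81 = 353.2 N down at 1.9 m → arm 1.8 m, τ = 353.2 × 1.8 = 635.8 N·m counterclockwise.
Net moment of known loads = 619.3 N·m counterclockwise.
An unknown mass m at 5.3 m has arm 1.6 m; its moment is m·g·1.6 clockwise.
For rotational equilibrium, m × 9.81 × 1.6 = 619.3, so m = 619.3 / (9.81 × 1.6) = 39.5 kg.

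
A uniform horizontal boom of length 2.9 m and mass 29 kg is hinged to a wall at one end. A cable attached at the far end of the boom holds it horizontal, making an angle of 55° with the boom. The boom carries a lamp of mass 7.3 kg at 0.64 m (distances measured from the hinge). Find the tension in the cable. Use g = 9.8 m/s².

About the hinge:
Beam weight: 29 × 9.8 = 284.2 N down at 1.45 m → arm 1.45 m, τ = 284.2 × 1.45 = 412.1 N·m clockwise.
Lamp: 7.3 × 9.8 = 71.54 N down at 0.64 m → arm 0.64 m, τ = 71.54 × 0.64 = 45.79 N·m clockwise.
Total clockwise load moment = 457.9 N·m.
The cable tension T acts at 2.9 m; only its component perpendicular to the boom, T sinθ, produces torque. sin 55° = 0.8192.
Balancing moments: T × 2.9 × 0.8192 = 457.9, giving T = 457.9 / 2.376 = 193 N.

T ≈ 193 N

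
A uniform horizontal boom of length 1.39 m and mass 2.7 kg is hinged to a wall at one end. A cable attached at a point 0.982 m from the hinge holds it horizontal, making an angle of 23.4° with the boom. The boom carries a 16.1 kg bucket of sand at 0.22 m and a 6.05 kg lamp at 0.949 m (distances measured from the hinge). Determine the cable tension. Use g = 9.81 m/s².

T ≈ 281 N

Take moments about the hinge.
Beam weight: 2.7 × 9.81 = 26.49 N down at 0.695 m → arm 0.695 m, τ = 26.49 × 0.695 = 18.41 N·m clockwise.
Bucket of sand: 16.1 × 9.81 = 157.9 N down at 0.22 m → arm 0.22 m, τ = 157.9 × 0.22 = 34.74 N·m clockwise.
Lamp: 6.05 × 9.81 = 59.35 N down at 0.949 m → arm 0.949 m, τ = 59.35 × 0.949 = 56.32 N·m clockwise.
Total clockwise load moment = 109.5 N·m.
The cable tension T acts at 0.982 m; only its component perpendicular to the boom, T sinθ, produces torque. sin 23.4° = 0.3971.
Balancing moments: T × 0.982 × 0.3971 = 109.5, giving T = 109.5 / 0.39 = 281 N.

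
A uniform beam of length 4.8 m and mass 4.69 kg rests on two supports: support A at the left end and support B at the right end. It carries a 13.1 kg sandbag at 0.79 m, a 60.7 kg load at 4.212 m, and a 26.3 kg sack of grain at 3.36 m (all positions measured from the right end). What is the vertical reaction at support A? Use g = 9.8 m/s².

About support B:
Beam weight: 4.69 × 9.8 = 45.96 N down at 2.4 m → arm 2.4 m, τ = 45.96 × 2.4 = 110.3 N·m counterclockwise.
Sandbag: 13.1 × 9.8 = 128.4 N down at 0.79 m → arm 0.79 m, τ = 128.4 × 0.79 = 101.4 N·m counterclockwise.
Load: 60.7 × 9.8 = 594.9 N down at 4.212 m → arm 4.212 m, τ = 594.9 × 4.212 = 2506 N·m counterclockwise.
Sack of grain: 26.3 × 9.8 = 257.7 N down at 3.36 m → arm 3.36 m, τ = 257.7 × 3.36 = 865.9 N·m counterclockwise.
Net load moment about support B = 3584 N·m counterclockwise.
Reaction R at support A is upward at 4.8 m, arm 4.8 m → moment R × 4.8 clockwise.
Στ = 0 ⇒ R × 4.8 = 3584 ⇒ R = 747 N.

R_A ≈ 747 N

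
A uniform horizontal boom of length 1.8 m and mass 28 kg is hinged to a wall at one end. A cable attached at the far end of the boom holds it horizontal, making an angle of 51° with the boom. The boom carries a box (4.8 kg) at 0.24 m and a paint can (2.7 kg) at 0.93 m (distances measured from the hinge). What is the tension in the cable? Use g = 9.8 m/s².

Choose the hinge as the axis so the unknown hinge reaction has zero arm there.
Beam weight: 28 × 9.8 = 274.4 N down at 0.9 m → arm 0.9 m, τ = 274.4 × 0.9 = 247 N·m clockwise.
Box: 4.8 × 9.8 = 47.04 N down at 0.24 m → arm 0.24 m, τ = 47.04 × 0.24 = 11.29 N·m clockwise.
Paint can: 2.7 × 9.8 = 26.46 N down at 0.93 m → arm 0.93 m, τ = 26.46 × 0.93 = 24.61 N·m clockwise.
Total clockwise load moment = 282.9 N·m.
The cable tension T acts at 1.8 m; only its component perpendicular to the boom, T sinθ, produces torque. sin 51° = 0.7771.
Balancing moments: T × 1.8 × 0.7771 = 282.9, giving T = 282.9 / 1.399 = 202 N.

T ≈ 202 N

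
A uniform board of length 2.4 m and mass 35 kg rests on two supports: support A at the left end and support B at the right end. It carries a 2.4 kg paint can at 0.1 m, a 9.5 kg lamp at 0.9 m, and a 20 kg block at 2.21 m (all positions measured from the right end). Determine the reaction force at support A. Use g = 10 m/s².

Take moments about support B.
Beam weight: 35 × 10 = 350 N down at 1.2 m → arm 1.2 m, τ = 350 × 1.2 = 420 N·m counterclockwise.
Paint can: 2.4 × 10 = 24 N down at 0.1 m → arm 0.1 m, τ = 24 × 0.1 = 2.4 N·m counterclockwise.
Lamp: 9.5 × 10 = 95 N down at 0.9 m → arm 0.9 m, τ = 95 × 0.9 = 85.5 N·m counterclockwise.
Block: 20 × 10 = 200 N down at 2.21 m → arm 2.21 m, τ = 200 × 2.21 = 442 N·m counterclockwise.
Net load moment about support B = 949.9 N·m counterclockwise.
Reaction R at support A is upward at 2.4 m, arm 2.4 m → moment R × 2.4 clockwise.
Στ = 0 ⇒ R × 2.4 = 949.9 ⇒ R = 396 N.

R_A ≈ 396 N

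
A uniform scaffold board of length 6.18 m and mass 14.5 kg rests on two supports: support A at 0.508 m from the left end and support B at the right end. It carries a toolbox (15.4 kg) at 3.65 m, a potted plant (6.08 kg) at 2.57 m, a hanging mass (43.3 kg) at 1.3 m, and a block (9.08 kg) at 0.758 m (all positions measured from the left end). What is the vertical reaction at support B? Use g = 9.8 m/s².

R_B ≈ 233 N

About support A:
Beam weight: 14.5 × 9.8 = 142.1 N down at 3.09 m → arm 2.582 m, τ = 142.1 × 2.582 = 366.9 N·m clockwise.
Toolbox: 15.4 × 9.8 = 150.9 N down at 3.65 m → arm 3.142 m, τ = 150.9 × 3.142 = 474.1 N·m clockwise.
Potted plant: 6.08 × 9.8 = 59.58 N down at 2.57 m → arm 2.062 m, τ = 59.58 × 2.062 = 122.9 N·m clockwise.
Hanging mass: 43.3 × 9.8 = 424.3 N down at 1.3 m → arm 0.792 m, τ = 424.3 × 0.792 = 336 N·m clockwise.
Block: 9.08 × 9.8 = 88.98 N down at 0.758 m → arm 0.25 m, τ = 88.98 × 0.25 = 22.25 N·m clockwise.
Net load moment about support A = 1322 N·m clockwise.
Reaction R at support B is upward at 6.18 m, arm 5.672 m → moment R × 5.672 counterclockwise.
For rotational equilibrium, R × 5.672 = 1322, so R = 233 N.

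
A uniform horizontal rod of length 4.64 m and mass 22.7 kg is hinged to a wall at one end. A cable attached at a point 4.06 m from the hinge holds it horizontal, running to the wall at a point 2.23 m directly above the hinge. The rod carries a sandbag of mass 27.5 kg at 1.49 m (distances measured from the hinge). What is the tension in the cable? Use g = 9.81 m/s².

T ≈ 470 N

Sum moments about the hinge (the unknown hinge reaction has zero arm there).
Beam weight: 22.7 × 9.81 = 222.7 N down at 2.32 m → arm 2.32 m, τ = 222.7 × 2.32 = 516.7 N·m clockwise.
Sandbag: 27.5 × 9.81 = 269.8 N down at 1.49 m → arm 1.49 m, τ = 269.8 × 1.49 = 402 N·m clockwise.
Total clockwise load moment = 918.7 N·m.
The cable tension T acts at 4.06 m; only its component perpendicular to the rod, T sinθ, produces torque. sinθ = h/√(h²+d²) = 2.23/√(2.23²+4.06²) = 0.4814.
Setting net torque to zero: T × 4.06 × 0.4814 = 918.7 → T = 918.7 / 1.954 = 470 N.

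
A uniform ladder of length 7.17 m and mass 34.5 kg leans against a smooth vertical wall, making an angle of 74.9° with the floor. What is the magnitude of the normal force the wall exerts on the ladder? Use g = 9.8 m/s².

Take moments about the foot of the ladder.
Ladder weight 34.5×9.8 = 338.1 N acts at 3.585 m along the ladder; its horizontal arm is 3.585·cos74.9° = 0.9339 m → τ = 315.8 N·m clockwise.
Wall normal N acts horizontally at the top; its moment arm is the height L sinθ = 7.17·sin74.9° = 6.922 m, counterclockwise.
For rotational equilibrium, N × 6.922 = 315.8, so N = 45.6 N.

N_wall ≈ 45.6 N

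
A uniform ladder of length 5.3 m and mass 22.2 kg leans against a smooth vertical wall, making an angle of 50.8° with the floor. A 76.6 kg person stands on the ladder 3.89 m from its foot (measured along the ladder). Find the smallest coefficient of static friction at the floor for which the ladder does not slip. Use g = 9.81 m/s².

μ_min ≈ 0.556

About the foot of the ladder:
Ladder weight 22.2×9.81 = 217.8 N acts at 2.65 m along the ladder; its horizontal arm is 2.65·cos50.8° = 1.675 m → τ = 364.8 N·m clockwise.
Person: 76.6×9.81 = 751.4 N at 3.89 m → arm 2.459 m → τ = 1848 N·m clockwise.
Wall normal N acts horizontally at the top; its moment arm is the height L sinθ = 5.3·sin50.8° = 4.107 m, counterclockwise.
Balancing moments: N × 4.107 = 2213, giving N = 538.8 N.
ΣFx = 0 ⇒ f = N_wall = 538.8 N. ΣFy = 0 ⇒ N_floor = 969.2 N.
μ_min = f / N_floor = 538.8 / 969.2 = 0.556.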